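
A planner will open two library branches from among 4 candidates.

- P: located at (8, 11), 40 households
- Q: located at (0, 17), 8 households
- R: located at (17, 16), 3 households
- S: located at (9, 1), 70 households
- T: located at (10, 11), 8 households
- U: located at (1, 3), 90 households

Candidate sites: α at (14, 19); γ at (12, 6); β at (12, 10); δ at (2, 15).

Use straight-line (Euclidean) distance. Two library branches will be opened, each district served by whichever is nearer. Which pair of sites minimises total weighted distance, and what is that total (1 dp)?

{γ, β}, total 1751.7

Evaluate every pair (each demand assigned to the nearer of the two):
  {γ, β}: total = 1751.7
  {γ, δ}: total = 1789.7
  {α, γ}: total = 1859.4
  {β, δ}: total = 1976.7
  {α, β}: total = 2144.2
  {α, δ}: total = 2574.8
Best pair: {γ, β} with total 1751.7.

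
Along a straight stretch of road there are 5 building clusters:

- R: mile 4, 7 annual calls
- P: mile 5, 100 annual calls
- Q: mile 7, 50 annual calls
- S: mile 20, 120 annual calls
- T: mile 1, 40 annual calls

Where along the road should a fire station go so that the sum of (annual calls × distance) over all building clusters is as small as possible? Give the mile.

x = 7

For a sum of weighted absolute distances on a line, the optimum is the weighted median (not the mean). Total weight W = 317; half-weight = 158.5.
Sort by position and accumulate weight:
  mile 1 (T, w=40) → cum 40
  mile 4 (R, w=7) → cum 47
  mile 5 (P, w=100) → cum 147
  mile 7 (Q, w=50) → cum 197  ≥ 158.5 → median here
  mile 20 (S, w=120) → cum 317
Optimal location: mile 7.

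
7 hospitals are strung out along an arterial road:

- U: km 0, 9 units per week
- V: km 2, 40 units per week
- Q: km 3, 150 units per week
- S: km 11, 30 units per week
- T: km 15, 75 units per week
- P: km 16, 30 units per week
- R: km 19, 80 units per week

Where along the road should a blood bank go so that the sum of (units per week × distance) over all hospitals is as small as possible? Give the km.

For a sum of weighted absolute distances on a line, the optimum is the weighted median (not the mean). Total weight W = 414; half-weight = 207.
Sort by position and accumulate weight:
  km 0 (U, w=9) → cum 9
  km 2 (V, w=40) → cum 49
  km 3 (Q, w=150) → cum 199
  km 11 (S, w=30) → cum 229  ≥ 207 → median here
  km 15 (T, w=75) → cum 304
  km 16 (P, w=30) → cum 334
  km 19 (R, w=80) → cum 414
Optimal location: km 11.

x = 11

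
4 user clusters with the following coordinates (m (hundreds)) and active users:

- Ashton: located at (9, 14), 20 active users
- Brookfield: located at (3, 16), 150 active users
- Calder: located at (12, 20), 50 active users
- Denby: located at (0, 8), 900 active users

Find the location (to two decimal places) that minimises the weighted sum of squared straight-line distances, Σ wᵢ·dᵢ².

(1.10, 9.71)

The minimiser of Σwᵢ‖p−pᵢ‖² is the weighted centroid p* = (Σwᵢpᵢ)/(Σwᵢ).
Σwᵢ = 1120.
Σwᵢxᵢ = 20·9 + 150·3 + 50·12 + 900·0 = 1230.
Σwᵢyᵢ = 20·14 + 150·16 + 50·20 + 900·8 = 10880.
x* = 1230/1120 = 1.10, y* = 10880/1120 = 9.71.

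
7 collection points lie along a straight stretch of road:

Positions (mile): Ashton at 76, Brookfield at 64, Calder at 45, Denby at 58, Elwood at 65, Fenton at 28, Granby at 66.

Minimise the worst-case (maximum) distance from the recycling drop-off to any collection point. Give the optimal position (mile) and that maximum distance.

location 52, max distance 24

The 1-center on a line is the midpoint of the two extreme points: leftmost at 28, rightmost at 76.
Optimal location = (28 + 76)/2 = 52; maximum distance = (76 − 28)/2 = 24.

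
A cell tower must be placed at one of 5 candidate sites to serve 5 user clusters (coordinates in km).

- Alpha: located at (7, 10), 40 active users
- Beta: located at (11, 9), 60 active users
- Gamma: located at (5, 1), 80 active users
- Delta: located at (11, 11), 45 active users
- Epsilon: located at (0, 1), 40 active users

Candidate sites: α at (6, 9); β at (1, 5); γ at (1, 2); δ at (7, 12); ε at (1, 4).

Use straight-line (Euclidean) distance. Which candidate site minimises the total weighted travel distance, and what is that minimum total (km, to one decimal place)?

Total weighted distance at each candidate:
  α (6, 9): total = 1643.9
  β (1, 5): total = 2100.9
  γ (1, 2): total = 2124.2
  δ (7, 12): total = 1981.5
  ε (1, 4): total = 2086.0
Minimum is at α with total 1643.9 km.

α, total 1643.9 km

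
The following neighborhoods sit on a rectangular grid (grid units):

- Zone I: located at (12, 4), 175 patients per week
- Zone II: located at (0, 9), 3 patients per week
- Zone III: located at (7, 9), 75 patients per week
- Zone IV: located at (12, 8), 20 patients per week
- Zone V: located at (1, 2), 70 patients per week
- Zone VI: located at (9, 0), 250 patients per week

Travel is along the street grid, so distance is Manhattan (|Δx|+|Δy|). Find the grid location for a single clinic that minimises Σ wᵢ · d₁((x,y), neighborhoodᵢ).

(9, 2)

Manhattan distance separates: Σwᵢ(|x−xᵢ|+|y−yᵢ|) = Σwᵢ|x−xᵢ| + Σwᵢ|y−yᵢ|, so x and y are optimised independently as 1-D weighted medians.
Total weight W = 593; half = 296.5.
x-coordinate, sorted with cumulative weight:
  x=0 (Zone II, w=3) cum 3
  x=1 (Zone V, w=70) cum 73
  x=7 (Zone III, w=75) cum 148
  x=9 (Zone VI, w=250) cum 398  ← median
  x=12 (Zone I, w=175) cum 573
  x=12 (Zone IV, w=20) cum 593
⇒ x* = 9
y-coordinate, sorted with cumulative weight:
  y=0 (Zone VI, w=250) cum 250
  y=2 (Zone V, w=70) cum 320  ← median
  y=4 (Zone I, w=175) cum 495
  y=8 (Zone IV, w=20) cum 515
  y=9 (Zone II, w=3) cum 518
  y=9 (Zone III, w=75) cum 593
⇒ y* = 2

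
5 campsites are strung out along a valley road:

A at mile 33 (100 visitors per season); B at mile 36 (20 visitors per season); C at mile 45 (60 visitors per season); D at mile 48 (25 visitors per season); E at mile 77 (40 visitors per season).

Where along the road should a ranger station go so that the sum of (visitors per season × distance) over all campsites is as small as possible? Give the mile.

For a sum of weighted absolute distances on a line, the optimum is the weighted median (not the mean). Total weight W = 245; half-weight = 122.5.
Sort by position and accumulate weight:
  mile 33 (A, w=100) → cum 100
  mile 36 (B, w=20) → cum 120
  mile 45 (C, w=60) → cum 180  ≥ 122.5 → median here
  mile 48 (D, w=25) → cum 205
  mile 77 (E, w=40) → cum 245
Optimal location: mile 45.

x = 45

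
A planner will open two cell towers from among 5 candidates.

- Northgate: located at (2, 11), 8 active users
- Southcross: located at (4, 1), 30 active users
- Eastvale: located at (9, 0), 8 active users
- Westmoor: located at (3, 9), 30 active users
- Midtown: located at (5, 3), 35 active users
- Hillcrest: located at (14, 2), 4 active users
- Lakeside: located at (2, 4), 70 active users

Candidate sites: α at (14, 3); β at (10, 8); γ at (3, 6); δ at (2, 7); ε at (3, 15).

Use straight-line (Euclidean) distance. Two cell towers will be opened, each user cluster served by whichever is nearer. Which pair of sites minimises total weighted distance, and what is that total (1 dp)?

Evaluate every pair (each demand assigned to the nearer of the two):
  {α, γ}: total = 617.1
  {γ, δ}: total = 649.5
  {β, γ}: total = 659.8
  {γ, ε}: total = 673.4
  {α, δ}: total = 724.5
  {β, δ}: total = 767.2
  {δ, ε}: total = 805.0
  {β, ε}: total = 1456.5
  {α, β}: total = 1481.3
  {α, ε}: total = 1657.7
Best pair: {α, γ} with total 617.1.

{α, γ}, total 617.1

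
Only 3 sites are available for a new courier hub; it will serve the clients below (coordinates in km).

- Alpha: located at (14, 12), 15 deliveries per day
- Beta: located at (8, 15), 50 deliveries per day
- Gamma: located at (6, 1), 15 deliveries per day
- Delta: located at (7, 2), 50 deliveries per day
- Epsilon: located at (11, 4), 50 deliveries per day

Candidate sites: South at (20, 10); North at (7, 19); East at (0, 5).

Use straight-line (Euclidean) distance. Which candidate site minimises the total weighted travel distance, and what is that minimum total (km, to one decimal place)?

Total weighted distance at each candidate:
  South (20, 10): total = 2298.6
  North (7, 19): total = 2251.3
  East (0, 5): total = 1916.3
Minimum is at East with total 1916.3 km.

East, total 1916.3 km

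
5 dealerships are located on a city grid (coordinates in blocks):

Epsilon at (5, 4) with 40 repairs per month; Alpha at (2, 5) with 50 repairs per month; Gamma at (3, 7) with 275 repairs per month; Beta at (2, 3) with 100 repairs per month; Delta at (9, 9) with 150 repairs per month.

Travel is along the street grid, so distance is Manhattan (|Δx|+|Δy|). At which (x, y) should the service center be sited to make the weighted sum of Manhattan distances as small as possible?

(3, 7)

Manhattan distance separates: Σwᵢ(|x−xᵢ|+|y−yᵢ|) = Σwᵢ|x−xᵢ| + Σwᵢ|y−yᵢ|, so x and y are optimised independently as 1-D weighted medians.
Total weight W = 615; half = 307.5.
x-coordinate, sorted with cumulative weight:
  x=2 (Alpha, w=50) cum 50
  x=2 (Beta, w=100) cum 150
  x=3 (Gamma, w=275) cum 425  ← median
  x=5 (Epsilon, w=40) cum 465
  x=9 (Delta, w=150) cum 615
⇒ x* = 3
y-coordinate, sorted with cumulative weight:
  y=3 (Beta, w=100) cum 100
  y=4 (Epsilon, w=40) cum 140
  y=5 (Alpha, w=50) cum 190
  y=7 (Gamma, w=275) cum 465  ← median
  y=9 (Delta, w=150) cum 615
⇒ y* = 7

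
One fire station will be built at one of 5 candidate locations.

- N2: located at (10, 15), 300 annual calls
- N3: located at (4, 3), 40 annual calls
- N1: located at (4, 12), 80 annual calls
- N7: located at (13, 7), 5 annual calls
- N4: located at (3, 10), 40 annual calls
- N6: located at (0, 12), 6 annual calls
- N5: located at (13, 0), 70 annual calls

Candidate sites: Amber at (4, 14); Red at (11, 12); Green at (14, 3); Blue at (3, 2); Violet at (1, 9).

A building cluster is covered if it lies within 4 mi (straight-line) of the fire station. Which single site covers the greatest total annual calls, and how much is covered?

Coverage radius r = 4 mi; a point is covered iff (Δx)²+(Δy)² ≤ 4² = 16.
  Amber (4, 14): covers {N1} → 80
  Red (11, 12): covers {N2} → 300
  Green (14, 3): covers {N5} → 70
  Blue (3, 2): covers {N3} → 40
  Violet (1, 9): covers {N4, N6} → 46
Maximum coverage at Red: 300 annual calls.

Red, covering 300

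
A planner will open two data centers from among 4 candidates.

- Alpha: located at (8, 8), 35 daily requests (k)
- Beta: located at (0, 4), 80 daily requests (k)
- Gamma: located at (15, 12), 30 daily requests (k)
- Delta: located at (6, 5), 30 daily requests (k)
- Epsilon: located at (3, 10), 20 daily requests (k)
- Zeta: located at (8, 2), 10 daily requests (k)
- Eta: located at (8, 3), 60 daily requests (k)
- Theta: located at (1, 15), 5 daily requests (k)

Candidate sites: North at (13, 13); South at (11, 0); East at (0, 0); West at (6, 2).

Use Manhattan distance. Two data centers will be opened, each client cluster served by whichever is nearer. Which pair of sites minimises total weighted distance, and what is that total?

Evaluate every pair (each demand assigned to the nearer of the two):
  {North, West}: total = 1590
  {East, West}: total = 1760
  {South, West}: total = 2000
  {North, East}: total = 2180
  {South, East}: total = 2235
  {North, South}: total = 2680
Best pair: {North, West} with total 1590.

{North, West}, total 1590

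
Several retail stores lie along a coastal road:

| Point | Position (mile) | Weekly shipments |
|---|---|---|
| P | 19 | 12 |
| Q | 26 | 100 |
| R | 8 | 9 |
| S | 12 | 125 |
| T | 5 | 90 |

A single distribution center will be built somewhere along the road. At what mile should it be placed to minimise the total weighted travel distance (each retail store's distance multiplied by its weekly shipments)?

For a sum of weighted absolute distances on a line, the optimum is the weighted median (not the mean). Total weight W = 336; half-weight = 168.
Sort by position and accumulate weight:
  mile 5 (T, w=90) → cum 90
  mile 8 (R, w=9) → cum 99
  mile 12 (S, w=125) → cum 224  ≥ 168 → median here
  mile 19 (P, w=12) → cum 236
  mile 26 (Q, w=100) → cum 336
Optimal location: mile 12.

x = 12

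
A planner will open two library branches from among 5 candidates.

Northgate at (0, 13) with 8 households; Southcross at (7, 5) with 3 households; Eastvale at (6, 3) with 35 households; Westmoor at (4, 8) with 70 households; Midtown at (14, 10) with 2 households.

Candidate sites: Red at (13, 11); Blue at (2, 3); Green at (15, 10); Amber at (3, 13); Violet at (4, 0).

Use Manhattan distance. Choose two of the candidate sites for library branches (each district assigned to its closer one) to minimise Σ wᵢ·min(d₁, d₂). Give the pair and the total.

Evaluate every pair (each demand assigned to the nearer of the two):
  {Blue, Amber}: total = 633
  {Amber, Violet}: total = 671
  {Blue, Green}: total = 749
  {Red, Blue}: total = 751
  {Blue, Violet}: total = 785
  {Red, Violet}: total = 883
  {Green, Violet}: total = 897
  {Green, Amber}: total = 937
  {Red, Amber}: total = 939
  {Red, Green}: total = 1523
Best pair: {Blue, Amber} with total 633.

{Blue, Amber}, total 633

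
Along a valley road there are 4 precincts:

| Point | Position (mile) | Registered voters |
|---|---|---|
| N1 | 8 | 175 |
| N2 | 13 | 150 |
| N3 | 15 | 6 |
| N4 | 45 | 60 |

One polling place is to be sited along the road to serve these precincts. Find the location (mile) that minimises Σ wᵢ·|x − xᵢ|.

x = 13

For a sum of weighted absolute distances on a line, the optimum is the weighted median (not the mean). Total weight W = 391; half-weight = 195.5.
Sort by position and accumulate weight:
  mile 8 (N1, w=175) → cum 175
  mile 13 (N2, w=150) → cum 325  ≥ 195.5 → median here
  mile 15 (N3, w=6) → cum 331
  mile 45 (N4, w=60) → cum 391
Optimal location: mile 13.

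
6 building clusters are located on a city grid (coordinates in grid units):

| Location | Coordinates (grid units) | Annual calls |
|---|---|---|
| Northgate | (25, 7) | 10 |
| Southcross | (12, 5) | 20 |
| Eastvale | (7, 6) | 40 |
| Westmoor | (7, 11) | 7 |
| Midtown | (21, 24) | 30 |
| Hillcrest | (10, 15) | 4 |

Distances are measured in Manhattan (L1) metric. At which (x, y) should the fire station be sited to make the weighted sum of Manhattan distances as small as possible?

(12, 6)

Manhattan distance separates: Σwᵢ(|x−xᵢ|+|y−yᵢ|) = Σwᵢ|x−xᵢ| + Σwᵢ|y−yᵢ|, so x and y are optimised independently as 1-D weighted medians.
Total weight W = 111; half = 55.5.
x-coordinate, sorted with cumulative weight:
  x=7 (Eastvale, w=40) cum 40
  x=7 (Westmoor, w=7) cum 47
  x=10 (Hillcrest, w=4) cum 51
  x=12 (Southcross, w=20) cum 71  ← median
  x=21 (Midtown, w=30) cum 101
  x=25 (Northgate, w=10) cum 111
⇒ x* = 12
y-coordinate, sorted with cumulative weight:
  y=5 (Southcross, w=20) cum 20
  y=6 (Eastvale, w=40) cum 60  ← median
  y=7 (Northgate, w=10) cum 70
  y=11 (Westmoor, w=7) cum 77
  y=15 (Hillcrest, w=4) cum 81
  y=24 (Midtown, w=30) cum 111
⇒ y* = 6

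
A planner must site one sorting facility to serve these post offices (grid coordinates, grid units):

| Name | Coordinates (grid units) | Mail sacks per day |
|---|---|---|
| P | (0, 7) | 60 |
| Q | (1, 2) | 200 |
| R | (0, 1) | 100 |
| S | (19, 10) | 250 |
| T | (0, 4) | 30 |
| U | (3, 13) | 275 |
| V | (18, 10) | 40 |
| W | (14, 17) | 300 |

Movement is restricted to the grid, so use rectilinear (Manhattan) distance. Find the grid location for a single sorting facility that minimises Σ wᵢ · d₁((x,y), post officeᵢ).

(3, 10)

Manhattan distance separates: Σwᵢ(|x−xᵢ|+|y−yᵢ|) = Σwᵢ|x−xᵢ| + Σwᵢ|y−yᵢ|, so x and y are optimised independently as 1-D weighted medians.
Total weight W = 1255; half = 627.5.
x-coordinate, sorted with cumulative weight:
  x=0 (P, w=60) cum 60
  x=0 (R, w=100) cum 160
  x=0 (T, w=30) cum 190
  x=1 (Q, w=200) cum 390
  x=3 (U, w=275) cum 665  ← median
  x=14 (W, w=300) cum 965
  x=18 (V, w=40) cum 1005
  x=19 (S, w=250) cum 1255
⇒ x* = 3
y-coordinate, sorted with cumulative weight:
  y=1 (R, w=100) cum 100
  y=2 (Q, w=200) cum 300
  y=4 (T, w=30) cum 330
  y=7 (P, w=60) cum 390
  y=10 (S, w=250) cum 640  ← median
  y=10 (V, w=40) cum 680
  y=13 (U, w=275) cum 955
  y=17 (W, w=300) cum 1255
⇒ y* = 10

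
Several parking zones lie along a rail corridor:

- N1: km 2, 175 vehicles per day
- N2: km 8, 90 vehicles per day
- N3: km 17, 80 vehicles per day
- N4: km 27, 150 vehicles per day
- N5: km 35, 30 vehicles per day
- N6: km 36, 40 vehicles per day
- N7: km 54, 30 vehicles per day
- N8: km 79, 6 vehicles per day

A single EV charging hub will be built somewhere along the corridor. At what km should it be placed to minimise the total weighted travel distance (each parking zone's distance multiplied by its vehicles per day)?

For a sum of weighted absolute distances on a line, the optimum is the weighted median (not the mean). Total weight W = 601; half-weight = 300.5.
Sort by position and accumulate weight:
  km 2 (N1, w=175) → cum 175
  km 8 (N2, w=90) → cum 265
  km 17 (N3, w=80) → cum 345  ≥ 300.5 → median here
  km 27 (N4, w=150) → cum 495
  km 35 (N5, w=30) → cum 525
  km 36 (N6, w=40) → cum 565
  km 54 (N7, w=30) → cum 595
  km 79 (N8, w=6) → cum 601
Optimal location: km 17.

x = 17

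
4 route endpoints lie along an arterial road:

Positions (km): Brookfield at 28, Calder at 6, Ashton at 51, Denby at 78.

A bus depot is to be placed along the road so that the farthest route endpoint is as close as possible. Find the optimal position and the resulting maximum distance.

The 1-center on a line is the midpoint of the two extreme points: leftmost at 6, rightmost at 78.
Optimal location = (6 + 78)/2 = 42; maximum distance = (78 − 6)/2 = 36.

location 42, max distance 36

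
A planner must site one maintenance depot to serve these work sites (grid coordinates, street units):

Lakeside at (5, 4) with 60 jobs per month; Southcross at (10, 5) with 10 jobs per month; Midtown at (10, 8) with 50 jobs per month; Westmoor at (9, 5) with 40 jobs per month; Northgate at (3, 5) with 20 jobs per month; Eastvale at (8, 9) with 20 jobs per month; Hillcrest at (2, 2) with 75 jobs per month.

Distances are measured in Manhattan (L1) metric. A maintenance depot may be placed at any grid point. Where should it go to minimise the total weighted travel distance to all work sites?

(5, 5)

Manhattan distance separates: Σwᵢ(|x−xᵢ|+|y−yᵢ|) = Σwᵢ|x−xᵢ| + Σwᵢ|y−yᵢ|, so x and y are optimised independently as 1-D weighted medians.
Total weight W = 275; half = 137.5.
x-coordinate, sorted with cumulative weight:
  x=2 (Hillcrest, w=75) cum 75
  x=3 (Northgate, w=20) cum 95
  x=5 (Lakeside, w=60) cum 155  ← median
  x=8 (Eastvale, w=20) cum 175
  x=9 (Westmoor, w=40) cum 215
  x=10 (Southcross, w=10) cum 225
  x=10 (Midtown, w=50) cum 275
⇒ x* = 5
y-coordinate, sorted with cumulative weight:
  y=2 (Hillcrest, w=75) cum 75
  y=4 (Lakeside, w=60) cum 135
  y=5 (Southcross, w=10) cum 145  ← median
  y=5 (Westmoor, w=40) cum 185
  y=5 (Northgate, w=20) cum 205
  y=8 (Midtown, w=50) cum 255
  y=9 (Eastvale, w=20) cum 275
⇒ y* = 5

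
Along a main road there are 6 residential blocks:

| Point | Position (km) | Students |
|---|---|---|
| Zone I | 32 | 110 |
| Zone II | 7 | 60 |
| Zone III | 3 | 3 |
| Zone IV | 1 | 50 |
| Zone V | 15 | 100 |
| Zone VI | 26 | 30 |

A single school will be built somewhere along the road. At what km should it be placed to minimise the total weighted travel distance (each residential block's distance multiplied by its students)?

x = 15

For a sum of weighted absolute distances on a line, the optimum is the weighted median (not the mean). Total weight W = 353; half-weight = 176.5.
Sort by position and accumulate weight:
  km 1 (Zone IV, w=50) → cum 50
  km 3 (Zone III, w=3) → cum 53
  km 7 (Zone II, w=60) → cum 113
  km 15 (Zone V, w=100) → cum 213  ≥ 176.5 → median here
  km 26 (Zone VI, w=30) → cum 243
  km 32 (Zone I, w=110) → cum 353
Optimal location: km 15.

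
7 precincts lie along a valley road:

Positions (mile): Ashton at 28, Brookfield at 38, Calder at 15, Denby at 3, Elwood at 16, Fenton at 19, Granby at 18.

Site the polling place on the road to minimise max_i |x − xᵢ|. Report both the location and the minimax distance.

The 1-center on a line is the midpoint of the two extreme points: leftmost at 3, rightmost at 38.
Optimal location = (3 + 38)/2 = 20.5; maximum distance = (38 − 3)/2 = 17.5.

location 20.5, max distance 17.5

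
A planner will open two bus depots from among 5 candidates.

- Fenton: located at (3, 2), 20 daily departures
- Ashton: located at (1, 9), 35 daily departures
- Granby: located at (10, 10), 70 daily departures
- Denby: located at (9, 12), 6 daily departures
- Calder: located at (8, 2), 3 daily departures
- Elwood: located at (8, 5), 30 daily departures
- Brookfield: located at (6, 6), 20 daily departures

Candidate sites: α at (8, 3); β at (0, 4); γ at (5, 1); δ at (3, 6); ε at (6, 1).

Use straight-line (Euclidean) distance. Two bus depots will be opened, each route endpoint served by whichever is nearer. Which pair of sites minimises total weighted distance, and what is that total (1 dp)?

{α, δ}, total 889.7

Evaluate every pair (each demand assigned to the nearer of the two):
  {α, δ}: total = 889.7
  {α, β}: total = 949.6
  {δ, ε}: total = 1005.6
  {γ, δ}: total = 1005.7
  {β, δ}: total = 1045.8
  {α, γ}: total = 1056.8
  {α, ε}: total = 1085.0
  {β, ε}: total = 1240.4
  {β, γ}: total = 1275.6
  {γ, ε}: total = 1356.5
Best pair: {α, δ} with total 889.7.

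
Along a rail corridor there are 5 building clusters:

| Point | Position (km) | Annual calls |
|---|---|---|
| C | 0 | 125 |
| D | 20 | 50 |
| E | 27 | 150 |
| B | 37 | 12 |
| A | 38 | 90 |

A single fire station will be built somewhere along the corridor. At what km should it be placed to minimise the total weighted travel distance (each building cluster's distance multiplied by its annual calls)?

x = 27

For a sum of weighted absolute distances on a line, the optimum is the weighted median (not the mean). Total weight W = 427; half-weight = 213.5.
Sort by position and accumulate weight:
  km 0 (C, w=125) → cum 125
  km 20 (D, w=50) → cum 175
  km 27 (E, w=150) → cum 325  ≥ 213.5 → median here
  km 37 (B, w=12) → cum 337
  km 38 (A, w=90) → cum 427
Optimal location: km 27.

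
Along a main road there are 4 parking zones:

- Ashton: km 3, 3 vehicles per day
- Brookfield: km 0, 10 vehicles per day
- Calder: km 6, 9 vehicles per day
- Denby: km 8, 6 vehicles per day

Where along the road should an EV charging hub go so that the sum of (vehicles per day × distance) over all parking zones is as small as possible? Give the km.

x = 6

For a sum of weighted absolute distances on a line, the optimum is the weighted median (not the mean). Total weight W = 28; half-weight = 14.
Sort by position and accumulate weight:
  km 0 (Brookfield, w=10) → cum 10
  km 3 (Ashton, w=3) → cum 13
  km 6 (Calder, w=9) → cum 22  ≥ 14 → median here
  km 8 (Denby, w=6) → cum 28
Optimal location: km 6.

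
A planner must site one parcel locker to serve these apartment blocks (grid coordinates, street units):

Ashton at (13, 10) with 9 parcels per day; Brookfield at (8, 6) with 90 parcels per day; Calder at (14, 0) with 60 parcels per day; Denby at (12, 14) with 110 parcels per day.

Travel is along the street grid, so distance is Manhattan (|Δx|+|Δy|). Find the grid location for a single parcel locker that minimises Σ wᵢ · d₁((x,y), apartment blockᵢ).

(12, 6)

Manhattan distance separates: Σwᵢ(|x−xᵢ|+|y−yᵢ|) = Σwᵢ|x−xᵢ| + Σwᵢ|y−yᵢ|, so x and y are optimised independently as 1-D weighted medians.
Total weight W = 269; half = 134.5.
x-coordinate, sorted with cumulative weight:
  x=8 (Brookfield, w=90) cum 90
  x=12 (Denby, w=110) cum 200  ← median
  x=13 (Ashton, w=9) cum 209
  x=14 (Calder, w=60) cum 269
⇒ x* = 12
y-coordinate, sorted with cumulative weight:
  y=0 (Calder, w=60) cum 60
  y=6 (Brookfield, w=90) cum 150  ← median
  y=10 (Ashton, w=9) cum 159
  y=14 (Denby, w=110) cum 269
⇒ y* = 6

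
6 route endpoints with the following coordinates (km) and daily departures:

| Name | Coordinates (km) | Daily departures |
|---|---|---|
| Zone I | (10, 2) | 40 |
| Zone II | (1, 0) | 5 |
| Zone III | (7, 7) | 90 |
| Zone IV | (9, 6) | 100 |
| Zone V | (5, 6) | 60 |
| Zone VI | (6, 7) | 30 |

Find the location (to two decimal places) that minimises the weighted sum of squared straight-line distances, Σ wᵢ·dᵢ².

The minimiser of Σwᵢ‖p−pᵢ‖² is the weighted centroid p* = (Σwᵢpᵢ)/(Σwᵢ).
Σwᵢ = 325.
Σwᵢxᵢ = 40·10 + 5·1 + 90·7 + 100·9 + 60·5 + 30·6 = 2415.
Σwᵢyᵢ = 40·2 + 5·0 + 90·7 + 100·6 + 60·6 + 30·7 = 1880.
x* = 2415/325 = 7.43, y* = 1880/325 = 5.78.

(7.43, 5.78)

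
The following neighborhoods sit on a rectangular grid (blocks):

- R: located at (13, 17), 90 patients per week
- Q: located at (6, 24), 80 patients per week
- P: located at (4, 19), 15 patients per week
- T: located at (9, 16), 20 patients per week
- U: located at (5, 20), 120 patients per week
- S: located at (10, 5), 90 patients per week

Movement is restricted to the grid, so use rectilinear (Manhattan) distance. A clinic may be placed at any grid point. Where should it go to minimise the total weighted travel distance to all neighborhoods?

Manhattan distance separates: Σwᵢ(|x−xᵢ|+|y−yᵢ|) = Σwᵢ|x−xᵢ| + Σwᵢ|y−yᵢ|, so x and y are optimised independently as 1-D weighted medians.
Total weight W = 415; half = 207.5.
x-coordinate, sorted with cumulative weight:
  x=4 (P, w=15) cum 15
  x=5 (U, w=120) cum 135
  x=6 (Q, w=80) cum 215  ← median
  x=9 (T, w=20) cum 235
  x=10 (S, w=90) cum 325
  x=13 (R, w=90) cum 415
⇒ x* = 6
y-coordinate, sorted with cumulative weight:
  y=5 (S, w=90) cum 90
  y=16 (T, w=20) cum 110
  y=17 (R, w=90) cum 200
  y=19 (P, w=15) cum 215  ← median
  y=20 (U, w=120) cum 335
  y=24 (Q, w=80) cum 415
⇒ y* = 19

(6, 19)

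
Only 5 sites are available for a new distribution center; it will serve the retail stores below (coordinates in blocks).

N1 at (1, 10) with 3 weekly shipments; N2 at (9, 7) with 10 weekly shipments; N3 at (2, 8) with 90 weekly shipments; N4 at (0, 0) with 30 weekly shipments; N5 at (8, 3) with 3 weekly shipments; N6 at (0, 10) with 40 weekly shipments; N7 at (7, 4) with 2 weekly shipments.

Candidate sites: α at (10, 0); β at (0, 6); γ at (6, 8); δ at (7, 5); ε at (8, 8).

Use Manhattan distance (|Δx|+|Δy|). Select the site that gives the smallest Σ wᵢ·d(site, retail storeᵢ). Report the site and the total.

Total weighted distance at each candidate:
  α (10, 0): total = 2706
  β (0, 6): total = 866
  γ (6, 8): total = 1192
  δ (7, 5): total = 1644
  ε (8, 8): total = 1492
Minimum is at β with total 866 blocks.

β, total 866 blocks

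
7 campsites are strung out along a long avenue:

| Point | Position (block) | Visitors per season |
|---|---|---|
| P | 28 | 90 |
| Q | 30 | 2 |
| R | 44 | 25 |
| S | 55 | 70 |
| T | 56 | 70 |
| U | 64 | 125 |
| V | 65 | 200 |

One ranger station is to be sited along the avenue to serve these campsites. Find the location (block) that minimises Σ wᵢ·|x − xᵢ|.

x = 64

For a sum of weighted absolute distances on a line, the optimum is the weighted median (not the mean). Total weight W = 582; half-weight = 291.
Sort by position and accumulate weight:
  block 28 (P, w=90) → cum 90
  block 30 (Q, w=2) → cum 92
  block 44 (R, w=25) → cum 117
  block 55 (S, w=70) → cum 187
  block 56 (T, w=70) → cum 257
  block 64 (U, w=125) → cum 382  ≥ 291 → median here
  block 65 (V, w=200) → cum 582
Optimal location: block 64.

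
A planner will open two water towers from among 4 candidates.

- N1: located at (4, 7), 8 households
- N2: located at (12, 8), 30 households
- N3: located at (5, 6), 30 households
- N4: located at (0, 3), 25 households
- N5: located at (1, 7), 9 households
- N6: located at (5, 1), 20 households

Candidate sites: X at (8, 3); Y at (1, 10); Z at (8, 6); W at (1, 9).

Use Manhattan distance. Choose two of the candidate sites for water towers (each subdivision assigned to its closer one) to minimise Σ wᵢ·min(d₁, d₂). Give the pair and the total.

Evaluate every pair (each demand assigned to the nearer of the two):
  {Z, W}: total = 663
  {X, Z}: total = 682
  {Y, Z}: total = 697
  {X, W}: total = 783
  {X, Y}: total = 825
  {Y, W}: total = 1043
Best pair: {Z, W} with total 663.

{Z, W}, total 663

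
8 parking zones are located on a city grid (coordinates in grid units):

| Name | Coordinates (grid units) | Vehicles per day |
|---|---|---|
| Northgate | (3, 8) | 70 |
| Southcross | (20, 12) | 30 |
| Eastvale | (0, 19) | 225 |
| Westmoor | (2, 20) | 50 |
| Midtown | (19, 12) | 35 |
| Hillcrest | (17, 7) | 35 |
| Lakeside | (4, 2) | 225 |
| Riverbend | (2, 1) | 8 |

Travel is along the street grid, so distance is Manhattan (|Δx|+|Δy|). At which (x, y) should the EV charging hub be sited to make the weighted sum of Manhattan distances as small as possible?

(3, 12)

Manhattan distance separates: Σwᵢ(|x−xᵢ|+|y−yᵢ|) = Σwᵢ|x−xᵢ| + Σwᵢ|y−yᵢ|, so x and y are optimised independently as 1-D weighted medians.
Total weight W = 678; half = 339.
x-coordinate, sorted with cumulative weight:
  x=0 (Eastvale, w=225) cum 225
  x=2 (Westmoor, w=50) cum 275
  x=2 (Riverbend, w=8) cum 283
  x=3 (Northgate, w=70) cum 353  ← median
  x=4 (Lakeside, w=225) cum 578
  x=17 (Hillcrest, w=35) cum 613
  x=19 (Midtown, w=35) cum 648
  x=20 (Southcross, w=30) cum 678
⇒ x* = 3
y-coordinate, sorted with cumulative weight:
  y=1 (Riverbend, w=8) cum 8
  y=2 (Lakeside, w=225) cum 233
  y=7 (Hillcrest, w=35) cum 268
  y=8 (Northgate, w=70) cum 338
  y=12 (Southcross, w=30) cum 368  ← median
  y=12 (Midtown, w=35) cum 403
  y=19 (Eastvale, w=225) cum 628
  y=20 (Westmoor, w=50) cum 678
⇒ y* = 12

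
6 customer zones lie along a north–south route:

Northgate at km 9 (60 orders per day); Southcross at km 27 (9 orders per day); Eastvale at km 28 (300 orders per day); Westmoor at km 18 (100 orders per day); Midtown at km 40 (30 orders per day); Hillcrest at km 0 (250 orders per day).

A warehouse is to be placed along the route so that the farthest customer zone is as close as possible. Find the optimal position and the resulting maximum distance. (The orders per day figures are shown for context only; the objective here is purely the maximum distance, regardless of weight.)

location 20, max distance 20

The 1-center on a line is the midpoint of the two extreme points: leftmost at 0, rightmost at 40.
Optimal location = (0 + 40)/2 = 20; maximum distance = (40 − 0)/2 = 20.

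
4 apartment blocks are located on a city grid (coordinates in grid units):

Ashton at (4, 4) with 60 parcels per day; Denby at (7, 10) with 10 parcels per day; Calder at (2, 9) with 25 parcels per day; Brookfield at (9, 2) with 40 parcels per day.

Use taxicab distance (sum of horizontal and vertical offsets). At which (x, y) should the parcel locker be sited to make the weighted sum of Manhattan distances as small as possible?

(4, 4)

Manhattan distance separates: Σwᵢ(|x−xᵢ|+|y−yᵢ|) = Σwᵢ|x−xᵢ| + Σwᵢ|y−yᵢ|, so x and y are optimised independently as 1-D weighted medians.
Total weight W = 135; half = 67.5.
x-coordinate, sorted with cumulative weight:
  x=2 (Calder, w=25) cum 25
  x=4 (Ashton, w=60) cum 85  ← median
  x=7 (Denby, w=10) cum 95
  x=9 (Brookfield, w=40) cum 135
⇒ x* = 4
y-coordinate, sorted with cumulative weight:
  y=2 (Brookfield, w=40) cum 40
  y=4 (Ashton, w=60) cum 100  ← median
  y=9 (Calder, w=25) cum 125
  y=10 (Denby, w=10) cum 135
⇒ y* = 4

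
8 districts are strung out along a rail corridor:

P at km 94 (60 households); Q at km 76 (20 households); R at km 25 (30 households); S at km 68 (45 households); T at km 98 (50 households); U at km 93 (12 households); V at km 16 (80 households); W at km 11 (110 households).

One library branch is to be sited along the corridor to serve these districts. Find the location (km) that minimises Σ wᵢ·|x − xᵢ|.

x = 25

For a sum of weighted absolute distances on a line, the optimum is the weighted median (not the mean). Total weight W = 407; half-weight = 203.5.
Sort by position and accumulate weight:
  km 11 (W, w=110) → cum 110
  km 16 (V, w=80) → cum 190
  km 25 (R, w=30) → cum 220  ≥ 203.5 → median here
  km 68 (S, w=45) → cum 265
  km 76 (Q, w=20) → cum 285
  km 93 (U, w=12) → cum 297
  km 94 (P, w=60) → cum 357
  km 98 (T, w=50) → cum 407
Optimal location: km 25.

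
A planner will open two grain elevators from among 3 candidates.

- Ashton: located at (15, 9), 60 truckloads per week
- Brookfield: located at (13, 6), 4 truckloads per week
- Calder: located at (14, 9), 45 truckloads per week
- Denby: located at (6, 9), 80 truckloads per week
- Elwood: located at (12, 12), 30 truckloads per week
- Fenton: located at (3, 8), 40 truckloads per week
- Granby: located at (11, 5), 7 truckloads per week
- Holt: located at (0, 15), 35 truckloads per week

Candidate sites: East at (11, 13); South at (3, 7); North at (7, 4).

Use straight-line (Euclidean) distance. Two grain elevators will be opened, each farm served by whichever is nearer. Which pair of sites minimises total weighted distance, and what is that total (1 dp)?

Evaluate every pair (each demand assigned to the nearer of the two):
  {East, South}: total = 1319.4
  {East, North}: total = 1686.5
  {South, North}: total = 1917.8
Best pair: {East, South} with total 1319.4.

{East, South}, total 1319.4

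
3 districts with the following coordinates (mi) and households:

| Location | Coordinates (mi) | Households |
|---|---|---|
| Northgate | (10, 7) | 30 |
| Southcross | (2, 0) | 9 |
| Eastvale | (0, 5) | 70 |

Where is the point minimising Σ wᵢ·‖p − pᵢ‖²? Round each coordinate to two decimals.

(2.92, 5.14)

The minimiser of Σwᵢ‖p−pᵢ‖² is the weighted centroid p* = (Σwᵢpᵢ)/(Σwᵢ).
Σwᵢ = 109.
Σwᵢxᵢ = 30·10 + 9·2 + 70·0 = 318.
Σwᵢyᵢ = 30·7 + 9·0 + 70·5 = 560.
x* = 318/109 = 2.92, y* = 560/109 = 5.14.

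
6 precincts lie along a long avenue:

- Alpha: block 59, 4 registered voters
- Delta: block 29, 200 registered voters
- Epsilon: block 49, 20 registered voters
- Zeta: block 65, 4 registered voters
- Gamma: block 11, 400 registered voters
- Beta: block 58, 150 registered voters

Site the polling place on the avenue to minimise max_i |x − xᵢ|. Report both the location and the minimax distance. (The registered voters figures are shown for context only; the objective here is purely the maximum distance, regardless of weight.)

The 1-center on a line is the midpoint of the two extreme points: leftmost at 11, rightmost at 65.
Optimal location = (11 + 65)/2 = 38; maximum distance = (65 − 11)/2 = 27.

location 38, max distance 27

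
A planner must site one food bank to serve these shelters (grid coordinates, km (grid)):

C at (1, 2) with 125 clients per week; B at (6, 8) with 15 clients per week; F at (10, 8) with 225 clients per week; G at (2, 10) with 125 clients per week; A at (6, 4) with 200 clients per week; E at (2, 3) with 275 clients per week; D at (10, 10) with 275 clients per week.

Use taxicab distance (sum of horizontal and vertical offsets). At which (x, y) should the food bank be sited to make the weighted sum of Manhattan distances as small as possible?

Manhattan distance separates: Σwᵢ(|x−xᵢ|+|y−yᵢ|) = Σwᵢ|x−xᵢ| + Σwᵢ|y−yᵢ|, so x and y are optimised independently as 1-D weighted medians.
Total weight W = 1240; half = 620.
x-coordinate, sorted with cumulative weight:
  x=1 (C, w=125) cum 125
  x=2 (G, w=125) cum 250
  x=2 (E, w=275) cum 525
  x=6 (B, w=15) cum 540
  x=6 (A, w=200) cum 740  ← median
  x=10 (F, w=225) cum 965
  x=10 (D, w=275) cum 1240
⇒ x* = 6
y-coordinate, sorted with cumulative weight:
  y=2 (C, w=125) cum 125
  y=3 (E, w=275) cum 400
  y=4 (A, w=200) cum 600
  y=8 (B, w=15) cum 615
  y=8 (F, w=225) cum 840  ← median
  y=10 (G, w=125) cum 965
  y=10 (D, w=275) cum 1240
⇒ y* = 8

(6, 8)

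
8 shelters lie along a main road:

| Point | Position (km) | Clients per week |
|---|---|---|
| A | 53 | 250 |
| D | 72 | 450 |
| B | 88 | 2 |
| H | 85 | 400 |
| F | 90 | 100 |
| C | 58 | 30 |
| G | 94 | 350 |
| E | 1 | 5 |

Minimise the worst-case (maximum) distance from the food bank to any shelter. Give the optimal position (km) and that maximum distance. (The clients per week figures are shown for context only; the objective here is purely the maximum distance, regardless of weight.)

The 1-center on a line is the midpoint of the two extreme points: leftmost at 1, rightmost at 94.
Optimal location = (1 + 94)/2 = 47.5; maximum distance = (94 − 1)/2 = 46.5.

location 47.5, max distance 46.5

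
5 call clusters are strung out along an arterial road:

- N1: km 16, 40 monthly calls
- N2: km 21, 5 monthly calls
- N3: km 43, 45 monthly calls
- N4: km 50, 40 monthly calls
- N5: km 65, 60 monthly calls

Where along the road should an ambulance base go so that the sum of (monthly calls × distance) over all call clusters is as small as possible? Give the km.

For a sum of weighted absolute distances on a line, the optimum is the weighted median (not the mean). Total weight W = 190; half-weight = 95.
Sort by position and accumulate weight:
  km 16 (N1, w=40) → cum 40
  km 21 (N2, w=5) → cum 45
  km 43 (N3, w=45) → cum 90
  km 50 (N4, w=40) → cum 130  ≥ 95 → median here
  km 65 (N5, w=60) → cum 190
Optimal location: km 50.

x = 50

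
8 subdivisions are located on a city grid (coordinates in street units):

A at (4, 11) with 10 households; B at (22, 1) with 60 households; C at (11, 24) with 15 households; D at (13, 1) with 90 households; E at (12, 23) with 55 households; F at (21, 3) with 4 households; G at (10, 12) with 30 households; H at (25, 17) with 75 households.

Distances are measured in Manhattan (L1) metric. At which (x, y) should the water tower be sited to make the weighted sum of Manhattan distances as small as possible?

Manhattan distance separates: Σwᵢ(|x−xᵢ|+|y−yᵢ|) = Σwᵢ|x−xᵢ| + Σwᵢ|y−yᵢ|, so x and y are optimised independently as 1-D weighted medians.
Total weight W = 339; half = 169.5.
x-coordinate, sorted with cumulative weight:
  x=4 (A, w=10) cum 10
  x=10 (G, w=30) cum 40
  x=11 (C, w=15) cum 55
  x=12 (E, w=55) cum 110
  x=13 (D, w=90) cum 200  ← median
  x=21 (F, w=4) cum 204
  x=22 (B, w=60) cum 264
  x=25 (H, w=75) cum 339
⇒ x* = 13
y-coordinate, sorted with cumulative weight:
  y=1 (B, w=60) cum 60
  y=1 (D, w=90) cum 150
  y=3 (F, w=4) cum 154
  y=11 (A, w=10) cum 164
  y=12 (G, w=30) cum 194  ← median
  y=17 (H, w=75) cum 269
  y=23 (E, w=55) cum 324
  y=24 (C, w=15) cum 339
⇒ y* = 12

(13, 12)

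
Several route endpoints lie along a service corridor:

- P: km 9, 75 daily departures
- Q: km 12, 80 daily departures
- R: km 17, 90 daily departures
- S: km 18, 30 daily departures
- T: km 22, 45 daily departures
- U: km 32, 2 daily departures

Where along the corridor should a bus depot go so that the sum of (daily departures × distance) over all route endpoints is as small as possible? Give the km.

x = 17

For a sum of weighted absolute distances on a line, the optimum is the weighted median (not the mean). Total weight W = 322; half-weight = 161.
Sort by position and accumulate weight:
  km 9 (P, w=75) → cum 75
  km 12 (Q, w=80) → cum 155
  km 17 (R, w=90) → cum 245  ≥ 161 → median here
  km 18 (S, w=30) → cum 275
  km 22 (T, w=45) → cum 320
  km 32 (U, w=2) → cum 322
Optimal location: km 17.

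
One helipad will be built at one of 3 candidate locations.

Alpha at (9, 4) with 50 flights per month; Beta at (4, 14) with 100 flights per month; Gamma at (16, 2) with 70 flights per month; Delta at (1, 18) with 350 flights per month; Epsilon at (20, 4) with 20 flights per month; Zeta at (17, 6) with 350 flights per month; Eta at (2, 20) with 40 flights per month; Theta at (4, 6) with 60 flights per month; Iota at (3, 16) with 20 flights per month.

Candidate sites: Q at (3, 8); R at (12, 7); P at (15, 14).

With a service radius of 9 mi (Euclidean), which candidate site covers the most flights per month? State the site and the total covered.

Coverage radius r = 9 mi; a point is covered iff (Δx)²+(Δy)² ≤ 9² = 81.
  Q (3, 8): covers {Alpha, Beta, Theta, Iota} → 230
  R (12, 7): covers {Alpha, Gamma, Epsilon, Zeta, Theta} → 550
  P (15, 14): covers {Zeta} → 350
Maximum coverage at R: 550 flights per month.

R, covering 550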